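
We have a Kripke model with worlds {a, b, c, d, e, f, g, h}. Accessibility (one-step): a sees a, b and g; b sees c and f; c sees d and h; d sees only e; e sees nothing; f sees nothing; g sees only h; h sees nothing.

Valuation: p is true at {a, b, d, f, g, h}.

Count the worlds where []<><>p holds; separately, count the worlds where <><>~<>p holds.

3 and 3

For []<><>p:
a: successors {a, b, g}; <><>p there: a:T, b:T, g:F. ✗
b: successors {c, f}; <><>p there: c:F, f:F. ✗
c: successors {d, h}; <><>p there: d:F, h:F. ✗
d: successors {e}; <><>p there: e:F. ✗
e: no successors, so []<><>p holds vacuously. ✓
f: no successors, so []<><>p holds vacuously. ✓
g: successors {h}; <><>p there: h:F. ✗
h: no successors, so []<><>p holds vacuously. ✓
— 3 worlds.
For <><>~<>p:
a: successors {a, b, g}; <>~<>p there: a:F, b:T, g:T. ✓
b: successors {c, f}; <>~<>p there: c:T, f:F. ✓
c: successors {d, h}; <>~<>p there: d:T, h:F. ✓
d: successors {e}; <>~<>p there: e:F. ✗
e: no successors, so <><>~<>p fails. ✗
f: no successors, so <><>~<>p fails. ✗
g: successors {h}; <>~<>p there: h:F. ✗
h: no successors, so <><>~<>p fails. ✗
— 3 worlds.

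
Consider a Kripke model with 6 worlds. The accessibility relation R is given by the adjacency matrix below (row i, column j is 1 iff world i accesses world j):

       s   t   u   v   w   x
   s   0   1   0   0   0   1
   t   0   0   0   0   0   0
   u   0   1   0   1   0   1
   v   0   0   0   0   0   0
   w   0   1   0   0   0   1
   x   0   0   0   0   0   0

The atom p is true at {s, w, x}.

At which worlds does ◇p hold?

{s, u, w}

s: successors {t, x}; p there: t:F, x:T. ✓
t: no successors, so ◇p fails. ✗
u: successors {t, v, x}; p there: t:F, v:F, x:T. ✓
v: no successors, so ◇p fails. ✗
w: successors {t, x}; p there: t:F, x:T. ✓
x: no successors, so ◇p fails. ✗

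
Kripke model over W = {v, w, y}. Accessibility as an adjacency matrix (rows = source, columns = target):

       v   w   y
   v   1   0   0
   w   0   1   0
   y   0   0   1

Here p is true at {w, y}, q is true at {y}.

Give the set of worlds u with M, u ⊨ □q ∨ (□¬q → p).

{w, y}

v: □q is F, □¬q → p is F. ✗
w: □q is F, □¬q → p is T. ✓
y: □q is T, □¬q → p is T. ✓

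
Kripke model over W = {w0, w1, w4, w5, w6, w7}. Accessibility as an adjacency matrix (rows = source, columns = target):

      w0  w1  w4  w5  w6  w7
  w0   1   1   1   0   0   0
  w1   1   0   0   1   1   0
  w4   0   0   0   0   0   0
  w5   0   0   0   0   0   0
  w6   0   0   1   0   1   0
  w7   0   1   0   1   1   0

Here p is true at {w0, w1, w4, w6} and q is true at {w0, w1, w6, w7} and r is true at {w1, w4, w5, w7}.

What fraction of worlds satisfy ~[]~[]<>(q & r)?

w0: []~[]<>(q & r) is F. ✓
w1: []~[]<>(q & r) is F. ✓
w4: []~[]<>(q & r) is T. ✗
w5: []~[]<>(q & r) is T. ✗
w6: []~[]<>(q & r) is F. ✓
w7: []~[]<>(q & r) is F. ✓
That's 4 of 6 worlds, so 4/6 = 2/3.

2/3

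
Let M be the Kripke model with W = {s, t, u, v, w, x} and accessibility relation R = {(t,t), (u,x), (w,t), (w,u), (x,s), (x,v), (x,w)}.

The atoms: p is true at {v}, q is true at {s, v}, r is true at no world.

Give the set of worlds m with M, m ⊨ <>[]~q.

s: no successors, so <>[]~q fails. ✗
t: successors {t}; []~q there: t:T. ✓
u: successors {x}; []~q there: x:F. ✗
v: no successors, so <>[]~q fails. ✗
w: successors {t, u}; []~q there: t:T, u:T. ✓
x: successors {s, v, w}; []~q there: s:T, v:T, w:T. ✓

{t, w, x}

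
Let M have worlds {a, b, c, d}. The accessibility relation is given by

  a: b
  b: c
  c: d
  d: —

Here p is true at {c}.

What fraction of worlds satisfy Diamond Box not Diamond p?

a: successors {b}; Box not Diamond p there: b:T. ✓
b: successors {c}; Box not Diamond p there: c:T. ✓
c: successors {d}; Box not Diamond p there: d:T. ✓
d: no successors, so Diamond Box not Diamond p fails. ✗
That's 3 of 4 worlds, so 3/4.

3/4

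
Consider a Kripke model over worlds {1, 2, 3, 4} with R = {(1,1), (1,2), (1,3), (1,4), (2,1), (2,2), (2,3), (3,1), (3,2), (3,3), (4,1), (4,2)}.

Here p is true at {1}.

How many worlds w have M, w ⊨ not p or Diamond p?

1: not p is F, Diamond p is T. ✓
2: not p is T, Diamond p is T. ✓
3: not p is T, Diamond p is T. ✓
4: not p is T, Diamond p is T. ✓
Satisfying worlds: {1, 2, 3, 4}.

4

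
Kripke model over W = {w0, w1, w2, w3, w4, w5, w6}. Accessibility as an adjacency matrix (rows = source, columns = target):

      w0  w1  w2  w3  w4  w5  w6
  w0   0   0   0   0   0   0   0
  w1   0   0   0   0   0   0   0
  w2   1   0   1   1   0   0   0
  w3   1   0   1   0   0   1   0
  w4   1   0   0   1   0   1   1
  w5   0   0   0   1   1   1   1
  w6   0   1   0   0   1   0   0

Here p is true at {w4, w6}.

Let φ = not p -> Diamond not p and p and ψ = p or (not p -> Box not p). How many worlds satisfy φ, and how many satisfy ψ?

2 and 6

For not p -> Diamond not p and p:
w0: not p is T, Diamond not p and p is F. ✗
w1: not p is T, Diamond not p and p is F. ✗
w2: not p is T, Diamond not p and p is F. ✗
w3: not p is T, Diamond not p and p is F. ✗
w4: not p is F, Diamond not p and p is T. ✓
w5: not p is T, Diamond not p and p is F. ✗
w6: not p is F, Diamond not p and p is T. ✓
— 2 worlds.
For p or (not p -> Box not p):
w0: p is F, not p -> Box not p is T. ✓
w1: p is F, not p -> Box not p is T. ✓
w2: p is F, not p -> Box not p is T. ✓
w3: p is F, not p -> Box not p is T. ✓
w4: p is T, not p -> Box not p is T. ✓
w5: p is F, not p -> Box not p is F. ✗
w6: p is T, not p -> Box not p is T. ✓
— 6 worlds.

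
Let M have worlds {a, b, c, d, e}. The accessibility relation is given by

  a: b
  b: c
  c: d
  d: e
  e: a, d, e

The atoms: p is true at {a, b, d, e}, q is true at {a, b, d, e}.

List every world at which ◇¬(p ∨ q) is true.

a: successors {b}; ¬(p ∨ q) there: b:F. ✗
b: successors {c}; ¬(p ∨ q) there: c:T. ✓
c: successors {d}; ¬(p ∨ q) there: d:F. ✗
d: successors {e}; ¬(p ∨ q) there: e:F. ✗
e: successors {a, d, e}; ¬(p ∨ q) there: a:F, d:F, e:F. ✗

{b}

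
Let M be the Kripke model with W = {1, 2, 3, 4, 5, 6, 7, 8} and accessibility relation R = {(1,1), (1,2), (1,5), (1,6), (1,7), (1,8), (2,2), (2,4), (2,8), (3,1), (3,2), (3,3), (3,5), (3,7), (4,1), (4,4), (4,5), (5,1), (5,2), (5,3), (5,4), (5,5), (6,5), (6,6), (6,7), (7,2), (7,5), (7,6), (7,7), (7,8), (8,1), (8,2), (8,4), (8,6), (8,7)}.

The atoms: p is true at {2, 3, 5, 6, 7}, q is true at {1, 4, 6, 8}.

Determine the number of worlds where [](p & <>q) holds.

1: successors {1, 2, 5, 6, 7, 8}; p & <>q there: 1:F, 2:T, 5:T, 6:T, 7:T, 8:F. ✗
2: successors {2, 4, 8}; p & <>q there: 2:T, 4:F, 8:F. ✗
3: successors {1, 2, 3, 5, 7}; p & <>q there: 1:F, 2:T, 3:T, 5:T, 7:T. ✗
4: successors {1, 4, 5}; p & <>q there: 1:F, 4:F, 5:T. ✗
5: successors {1, 2, 3, 4, 5}; p & <>q there: 1:F, 2:T, 3:T, 4:F, 5:T. ✗
6: successors {5, 6, 7}; p & <>q there: 5:T, 6:T, 7:T. ✓
7: successors {2, 5, 6, 7, 8}; p & <>q there: 2:T, 5:T, 6:T, 7:T, 8:F. ✗
8: successors {1, 2, 4, 6, 7}; p & <>q there: 1:F, 2:T, 4:F, 6:T, 7:T. ✗
Satisfying worlds: {6}.

1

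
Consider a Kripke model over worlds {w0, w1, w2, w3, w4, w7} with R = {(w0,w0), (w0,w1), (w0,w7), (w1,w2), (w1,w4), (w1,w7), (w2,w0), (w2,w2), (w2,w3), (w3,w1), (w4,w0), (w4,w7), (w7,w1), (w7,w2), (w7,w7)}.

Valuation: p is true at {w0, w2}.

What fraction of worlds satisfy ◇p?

5/6

w0: successors {w0, w1, w7}; p there: w0:T, w1:F, w7:F. ✓
w1: successors {w2, w4, w7}; p there: w2:T, w4:F, w7:F. ✓
w2: successors {w0, w2, w3}; p there: w0:T, w2:T, w3:F. ✓
w3: successors {w1}; p there: w1:F. ✗
w4: successors {w0, w7}; p there: w0:T, w7:F. ✓
w7: successors {w1, w2, w7}; p there: w1:F, w2:T, w7:F. ✓
That's 5 of 6 worlds, so 5/6.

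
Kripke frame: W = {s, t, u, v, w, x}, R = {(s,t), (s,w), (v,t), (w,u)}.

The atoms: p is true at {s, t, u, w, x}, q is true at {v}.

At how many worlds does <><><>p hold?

0

s: successors {t, w}; <><>p there: t:F, w:F. ✗
t: no successors, so <><><>p fails. ✗
u: no successors, so <><><>p fails. ✗
v: successors {t}; <><>p there: t:F. ✗
w: successors {u}; <><>p there: u:F. ✗
x: no successors, so <><><>p fails. ✗
Satisfying worlds: ∅.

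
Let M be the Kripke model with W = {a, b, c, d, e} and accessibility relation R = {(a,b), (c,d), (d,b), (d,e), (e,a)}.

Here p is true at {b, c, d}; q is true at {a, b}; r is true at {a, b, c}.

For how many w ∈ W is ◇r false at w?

2

a: successors {b}; r there: b:T. ✓
b: no successors, so ◇r fails. ✗
c: successors {d}; r there: d:F. ✗
d: successors {b, e}; r there: b:T, e:F. ✓
e: successors {a}; r there: a:T. ✓
Satisfying worlds: {a, d, e}.
So ◇r fails at the other 2 worlds.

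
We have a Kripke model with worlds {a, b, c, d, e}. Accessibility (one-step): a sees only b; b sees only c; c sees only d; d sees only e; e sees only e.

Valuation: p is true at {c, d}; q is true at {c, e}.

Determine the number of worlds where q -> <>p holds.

a: q is F, <>p is F. ✓
b: q is F, <>p is T. ✓
c: q is T, <>p is T. ✓
d: q is F, <>p is F. ✓
e: q is T, <>p is F. ✗
Satisfying worlds: {a, b, c, d}.

4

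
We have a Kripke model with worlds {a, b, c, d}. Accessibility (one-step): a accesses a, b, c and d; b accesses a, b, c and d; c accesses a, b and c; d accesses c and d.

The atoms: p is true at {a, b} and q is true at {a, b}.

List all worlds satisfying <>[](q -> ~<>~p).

{a, b, d}

a: successors {a, b, c, d}; [](q -> ~<>~p) there: a:F, b:F, c:F, d:T. ✓
b: successors {a, b, c, d}; [](q -> ~<>~p) there: a:F, b:F, c:F, d:T. ✓
c: successors {a, b, c}; [](q -> ~<>~p) there: a:F, b:F, c:F. ✗
d: successors {c, d}; [](q -> ~<>~p) there: c:F, d:T. ✓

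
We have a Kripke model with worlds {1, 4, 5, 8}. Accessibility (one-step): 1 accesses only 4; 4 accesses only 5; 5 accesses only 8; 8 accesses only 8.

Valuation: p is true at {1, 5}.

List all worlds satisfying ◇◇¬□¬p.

1: successors {4}; ◇¬□¬p there: 4:F. ✗
4: successors {5}; ◇¬□¬p there: 5:F. ✗
5: successors {8}; ◇¬□¬p there: 8:F. ✗
8: successors {8}; ◇¬□¬p there: 8:F. ✗

∅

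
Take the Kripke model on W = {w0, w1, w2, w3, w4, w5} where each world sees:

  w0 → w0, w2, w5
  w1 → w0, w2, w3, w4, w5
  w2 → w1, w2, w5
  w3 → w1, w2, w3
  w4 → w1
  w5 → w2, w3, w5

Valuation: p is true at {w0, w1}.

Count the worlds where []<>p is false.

4

w0: successors {w0, w2, w5}; <>p there: w0:T, w2:T, w5:F. ✗
w1: successors {w0, w2, w3, w4, w5}; <>p there: w0:T, w2:T, w3:T, w4:T, w5:F. ✗
w2: successors {w1, w2, w5}; <>p there: w1:T, w2:T, w5:F. ✗
w3: successors {w1, w2, w3}; <>p there: w1:T, w2:T, w3:T. ✓
w4: successors {w1}; <>p there: w1:T. ✓
w5: successors {w2, w3, w5}; <>p there: w2:T, w3:T, w5:F. ✗
Satisfying worlds: {w3, w4}.
So []<>p fails at the other 4 worlds.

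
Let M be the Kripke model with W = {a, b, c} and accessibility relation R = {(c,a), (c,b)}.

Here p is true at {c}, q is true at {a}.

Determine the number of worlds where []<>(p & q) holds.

a: no successors, so []<>(p & q) holds vacuously. ✓
b: no successors, so []<>(p & q) holds vacuously. ✓
c: successors {a, b}; <>(p & q) there: a:F, b:F. ✗
Satisfying worlds: {a, b}.

2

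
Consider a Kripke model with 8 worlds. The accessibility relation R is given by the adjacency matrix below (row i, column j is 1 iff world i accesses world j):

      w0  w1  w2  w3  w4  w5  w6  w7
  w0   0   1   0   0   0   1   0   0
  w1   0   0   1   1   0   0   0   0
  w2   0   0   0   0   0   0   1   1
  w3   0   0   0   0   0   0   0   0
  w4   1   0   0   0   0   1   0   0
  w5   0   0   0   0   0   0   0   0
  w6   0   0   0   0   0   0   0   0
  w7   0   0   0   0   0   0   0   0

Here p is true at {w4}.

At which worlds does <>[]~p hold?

{w0, w1, w2, w4}

w0: successors {w1, w5}; []~p there: w1:T, w5:T. ✓
w1: successors {w2, w3}; []~p there: w2:T, w3:T. ✓
w2: successors {w6, w7}; []~p there: w6:T, w7:T. ✓
w3: no successors, so <>[]~p fails. ✗
w4: successors {w0, w5}; []~p there: w0:T, w5:T. ✓
w5: no successors, so <>[]~p fails. ✗
w6: no successors, so <>[]~p fails. ✗
w7: no successors, so <>[]~p fails. ✗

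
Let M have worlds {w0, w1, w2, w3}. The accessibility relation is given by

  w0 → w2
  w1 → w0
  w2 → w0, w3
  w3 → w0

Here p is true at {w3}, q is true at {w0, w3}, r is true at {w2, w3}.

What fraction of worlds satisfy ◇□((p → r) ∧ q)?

w0: successors {w2}; □((p → r) ∧ q) there: w2:T. ✓
w1: successors {w0}; □((p → r) ∧ q) there: w0:F. ✗
w2: successors {w0, w3}; □((p → r) ∧ q) there: w0:F, w3:T. ✓
w3: successors {w0}; □((p → r) ∧ q) there: w0:F. ✗
That's 2 of 4 worlds, so 2/4 = 1/2.

1/2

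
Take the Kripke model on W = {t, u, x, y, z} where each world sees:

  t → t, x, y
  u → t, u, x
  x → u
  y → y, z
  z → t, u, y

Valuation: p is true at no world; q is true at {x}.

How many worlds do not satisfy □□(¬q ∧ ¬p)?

4

t: successors {t, x, y}; □(¬q ∧ ¬p) there: t:F, x:T, y:T. ✗
u: successors {t, u, x}; □(¬q ∧ ¬p) there: t:F, u:F, x:T. ✗
x: successors {u}; □(¬q ∧ ¬p) there: u:F. ✗
y: successors {y, z}; □(¬q ∧ ¬p) there: y:T, z:T. ✓
z: successors {t, u, y}; □(¬q ∧ ¬p) there: t:F, u:F, y:T. ✗
Satisfying worlds: {y}.
So □□(¬q ∧ ¬p) fails at the other 4 worlds.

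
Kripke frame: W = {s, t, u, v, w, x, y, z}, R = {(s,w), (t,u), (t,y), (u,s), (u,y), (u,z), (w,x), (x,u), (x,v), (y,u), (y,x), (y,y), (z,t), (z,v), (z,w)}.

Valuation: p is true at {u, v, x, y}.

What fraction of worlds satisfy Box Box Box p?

s: successors {w}; Box Box p there: w:T. ✓
t: successors {u, y}; Box Box p there: u:F, y:F. ✗
u: successors {s, y, z}; Box Box p there: s:T, y:F, z:T. ✗
v: no successors, so Box Box Box p holds vacuously. ✓
w: successors {x}; Box Box p there: x:F. ✗
x: successors {u, v}; Box Box p there: u:F, v:T. ✗
y: successors {u, x, y}; Box Box p there: u:F, x:F, y:F. ✗
z: successors {t, v, w}; Box Box p there: t:F, v:T, w:T. ✗
That's 2 of 8 worlds, so 2/8 = 1/4.

1/4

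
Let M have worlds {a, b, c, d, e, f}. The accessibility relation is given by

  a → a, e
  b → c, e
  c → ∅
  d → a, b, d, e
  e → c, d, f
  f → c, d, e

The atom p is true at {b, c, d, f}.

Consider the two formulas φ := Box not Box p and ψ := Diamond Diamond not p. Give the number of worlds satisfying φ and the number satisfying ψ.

1 and 4

For Box not Box p:
a: successors {a, e}; not Box p there: a:T, e:F. ✗
b: successors {c, e}; not Box p there: c:F, e:F. ✗
c: no successors, so Box not Box p holds vacuously. ✓
d: successors {a, b, d, e}; not Box p there: a:T, b:T, d:T, e:F. ✗
e: successors {c, d, f}; not Box p there: c:F, d:T, f:T. ✗
f: successors {c, d, e}; not Box p there: c:F, d:T, e:F. ✗
— 1 world.
For Diamond Diamond not p:
a: successors {a, e}; Diamond not p there: a:T, e:F. ✓
b: successors {c, e}; Diamond not p there: c:F, e:F. ✗
c: no successors, so Diamond Diamond not p fails. ✗
d: successors {a, b, d, e}; Diamond not p there: a:T, b:T, d:T, e:F. ✓
e: successors {c, d, f}; Diamond not p there: c:F, d:T, f:T. ✓
f: successors {c, d, e}; Diamond not p there: c:F, d:T, e:F. ✓
— 4 worlds.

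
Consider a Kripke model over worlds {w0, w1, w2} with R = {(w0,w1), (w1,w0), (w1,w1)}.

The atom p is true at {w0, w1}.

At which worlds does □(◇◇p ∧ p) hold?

w0: successors {w1}; ◇◇p ∧ p there: w1:T. ✓
w1: successors {w0, w1}; ◇◇p ∧ p there: w0:T, w1:T. ✓
w2: no successors, so □(◇◇p ∧ p) holds vacuously. ✓

{w0, w1, w2}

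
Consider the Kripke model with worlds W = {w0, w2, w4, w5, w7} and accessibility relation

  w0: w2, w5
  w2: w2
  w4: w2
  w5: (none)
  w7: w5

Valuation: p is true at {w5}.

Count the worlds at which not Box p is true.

w0: Box p is F. ✓
w2: Box p is F. ✓
w4: Box p is F. ✓
w5: Box p is T. ✗
w7: Box p is T. ✗
Satisfying worlds: {w0, w2, w4}.

3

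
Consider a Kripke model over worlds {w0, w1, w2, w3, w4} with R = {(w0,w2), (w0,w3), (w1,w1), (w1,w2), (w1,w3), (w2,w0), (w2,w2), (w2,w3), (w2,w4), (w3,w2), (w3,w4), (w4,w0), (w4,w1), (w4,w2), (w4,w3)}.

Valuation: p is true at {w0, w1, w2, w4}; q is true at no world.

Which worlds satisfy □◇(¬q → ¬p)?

{w3}

w0: successors {w2, w3}; ◇(¬q → ¬p) there: w2:T, w3:F. ✗
w1: successors {w1, w2, w3}; ◇(¬q → ¬p) there: w1:T, w2:T, w3:F. ✗
w2: successors {w0, w2, w3, w4}; ◇(¬q → ¬p) there: w0:T, w2:T, w3:F, w4:T. ✗
w3: successors {w2, w4}; ◇(¬q → ¬p) there: w2:T, w4:T. ✓
w4: successors {w0, w1, w2, w3}; ◇(¬q → ¬p) there: w0:T, w1:T, w2:T, w3:F. ✗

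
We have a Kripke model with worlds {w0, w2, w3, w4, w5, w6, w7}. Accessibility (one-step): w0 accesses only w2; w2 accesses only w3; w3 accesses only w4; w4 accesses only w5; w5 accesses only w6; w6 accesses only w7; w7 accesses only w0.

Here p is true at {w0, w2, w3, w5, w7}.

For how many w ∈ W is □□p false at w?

2

w0: successors {w2}; □p there: w2:T. ✓
w2: successors {w3}; □p there: w3:F. ✗
w3: successors {w4}; □p there: w4:T. ✓
w4: successors {w5}; □p there: w5:F. ✗
w5: successors {w6}; □p there: w6:T. ✓
w6: successors {w7}; □p there: w7:T. ✓
w7: successors {w0}; □p there: w0:T. ✓
Satisfying worlds: {w0, w3, w5, w6, w7}.
So □□p fails at the other 2 worlds.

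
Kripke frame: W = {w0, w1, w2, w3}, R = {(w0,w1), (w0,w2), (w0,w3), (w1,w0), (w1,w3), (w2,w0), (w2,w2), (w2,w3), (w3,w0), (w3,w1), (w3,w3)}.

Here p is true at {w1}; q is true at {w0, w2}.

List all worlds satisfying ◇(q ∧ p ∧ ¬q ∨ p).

{w0, w3}

w0: successors {w1, w2, w3}; q ∧ p ∧ ¬q ∨ p there: w1:T, w2:F, w3:F. ✓
w1: successors {w0, w3}; q ∧ p ∧ ¬q ∨ p there: w0:F, w3:F. ✗
w2: successors {w0, w2, w3}; q ∧ p ∧ ¬q ∨ p there: w0:F, w2:F, w3:F. ✗
w3: successors {w0, w1, w3}; q ∧ p ∧ ¬q ∨ p there: w0:F, w1:T, w3:F. ✓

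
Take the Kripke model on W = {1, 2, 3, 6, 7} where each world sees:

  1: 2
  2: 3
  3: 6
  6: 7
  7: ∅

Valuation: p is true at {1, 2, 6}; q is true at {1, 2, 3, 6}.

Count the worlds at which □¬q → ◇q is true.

3

1: □¬q is F, ◇q is T. ✓
2: □¬q is F, ◇q is T. ✓
3: □¬q is F, ◇q is T. ✓
6: □¬q is T, ◇q is F. ✗
7: □¬q is T, ◇q is F. ✗
Satisfying worlds: {1, 2, 3}.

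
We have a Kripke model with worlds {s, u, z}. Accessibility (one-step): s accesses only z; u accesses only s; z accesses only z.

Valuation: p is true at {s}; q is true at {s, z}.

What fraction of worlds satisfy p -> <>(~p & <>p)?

s: p is T, <>(~p & <>p) is F. ✗
u: p is F, <>(~p & <>p) is F. ✓
z: p is F, <>(~p & <>p) is F. ✓
That's 2 of 3 worlds, so 2/3.

2/3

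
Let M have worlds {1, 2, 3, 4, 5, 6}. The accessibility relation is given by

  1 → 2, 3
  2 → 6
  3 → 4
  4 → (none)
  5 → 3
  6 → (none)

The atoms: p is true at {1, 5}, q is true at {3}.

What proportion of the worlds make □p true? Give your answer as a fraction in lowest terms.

1/3

1: successors {2, 3}; p there: 2:F, 3:F. ✗
2: successors {6}; p there: 6:F. ✗
3: successors {4}; p there: 4:F. ✗
4: no successors, so □p holds vacuously. ✓
5: successors {3}; p there: 3:F. ✗
6: no successors, so □p holds vacuously. ✓
That's 2 of 6 worlds, so 2/6 = 1/3.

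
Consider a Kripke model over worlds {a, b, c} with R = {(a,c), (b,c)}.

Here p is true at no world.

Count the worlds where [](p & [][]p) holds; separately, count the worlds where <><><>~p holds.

For [](p & [][]p):
a: successors {c}; p & [][]p there: c:F. ✗
b: successors {c}; p & [][]p there: c:F. ✗
c: no successors, so [](p & [][]p) holds vacuously. ✓
— 1 world.
For <><><>~p:
a: successors {c}; <><>~p there: c:F. ✗
b: successors {c}; <><>~p there: c:F. ✗
c: no successors, so <><><>~p fails. ✗
— 0 worlds.

1 and 0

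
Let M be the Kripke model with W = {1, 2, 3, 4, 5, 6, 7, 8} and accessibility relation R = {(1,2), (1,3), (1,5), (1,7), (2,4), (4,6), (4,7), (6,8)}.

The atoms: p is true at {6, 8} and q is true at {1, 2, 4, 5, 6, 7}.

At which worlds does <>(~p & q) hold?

{1, 2, 4}

1: successors {2, 3, 5, 7}; ~p & q there: 2:T, 3:F, 5:T, 7:T. ✓
2: successors {4}; ~p & q there: 4:T. ✓
3: no successors, so <>(~p & q) fails. ✗
4: successors {6, 7}; ~p & q there: 6:F, 7:T. ✓
5: no successors, so <>(~p & q) fails. ✗
6: successors {8}; ~p & q there: 8:F. ✗
7: no successors, so <>(~p & q) fails. ✗
8: no successors, so <>(~p & q) fails. ✗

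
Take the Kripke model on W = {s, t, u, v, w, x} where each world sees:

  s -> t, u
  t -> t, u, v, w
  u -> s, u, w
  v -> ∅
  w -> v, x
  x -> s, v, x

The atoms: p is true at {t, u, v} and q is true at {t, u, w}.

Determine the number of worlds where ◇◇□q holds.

5

s: successors {t, u}; ◇□q there: t:T, u:T. ✓
t: successors {t, u, v, w}; ◇□q there: t:T, u:T, v:F, w:T. ✓
u: successors {s, u, w}; ◇□q there: s:F, u:T, w:T. ✓
v: no successors, so ◇◇□q fails. ✗
w: successors {v, x}; ◇□q there: v:F, x:T. ✓
x: successors {s, v, x}; ◇□q there: s:F, v:F, x:T. ✓
Satisfying worlds: {s, t, u, w, x}.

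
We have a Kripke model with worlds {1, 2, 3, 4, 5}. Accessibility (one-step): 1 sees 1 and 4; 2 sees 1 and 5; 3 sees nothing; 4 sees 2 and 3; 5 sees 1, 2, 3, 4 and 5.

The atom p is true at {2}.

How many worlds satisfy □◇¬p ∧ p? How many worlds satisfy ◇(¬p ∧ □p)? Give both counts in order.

For □◇¬p ∧ p:
1: □◇¬p is T, p is F. ✗
2: □◇¬p is T, p is T. ✓
3: □◇¬p is T, p is F. ✗
4: □◇¬p is F, p is F. ✗
5: □◇¬p is F, p is F. ✗
— 1 world.
For ◇(¬p ∧ □p):
1: successors {1, 4}; ¬p ∧ □p there: 1:F, 4:F. ✗
2: successors {1, 5}; ¬p ∧ □p there: 1:F, 5:F. ✗
3: no successors, so ◇(¬p ∧ □p) fails. ✗
4: successors {2, 3}; ¬p ∧ □p there: 2:F, 3:T. ✓
5: successors {1, 2, 3, 4, 5}; ¬p ∧ □p there: 1:F, 2:F, 3:T, 4:F, 5:F. ✓
— 2 worlds.

1 and 2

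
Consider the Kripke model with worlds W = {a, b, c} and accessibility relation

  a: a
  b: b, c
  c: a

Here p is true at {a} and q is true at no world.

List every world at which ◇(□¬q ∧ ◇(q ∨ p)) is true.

a: successors {a}; □¬q ∧ ◇(q ∨ p) there: a:T. ✓
b: successors {b, c}; □¬q ∧ ◇(q ∨ p) there: b:F, c:T. ✓
c: successors {a}; □¬q ∧ ◇(q ∨ p) there: a:T. ✓

{a, b, c}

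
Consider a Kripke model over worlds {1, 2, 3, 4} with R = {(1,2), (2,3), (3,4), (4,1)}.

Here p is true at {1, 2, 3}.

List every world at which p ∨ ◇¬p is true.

1: p is T, ◇¬p is F. ✓
2: p is T, ◇¬p is F. ✓
3: p is T, ◇¬p is T. ✓
4: p is F, ◇¬p is F. ✗

{1, 2, 3}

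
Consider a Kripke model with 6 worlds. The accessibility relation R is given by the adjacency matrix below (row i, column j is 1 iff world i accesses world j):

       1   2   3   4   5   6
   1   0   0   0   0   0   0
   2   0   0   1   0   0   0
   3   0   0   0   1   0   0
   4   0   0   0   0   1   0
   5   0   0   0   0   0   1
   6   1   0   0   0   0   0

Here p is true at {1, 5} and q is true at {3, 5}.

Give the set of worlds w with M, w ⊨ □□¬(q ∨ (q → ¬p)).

1: no successors, so □□¬(q ∨ (q → ¬p)) holds vacuously. ✓
2: successors {3}; □¬(q ∨ (q → ¬p)) there: 3:F. ✗
3: successors {4}; □¬(q ∨ (q → ¬p)) there: 4:F. ✗
4: successors {5}; □¬(q ∨ (q → ¬p)) there: 5:F. ✗
5: successors {6}; □¬(q ∨ (q → ¬p)) there: 6:F. ✗
6: successors {1}; □¬(q ∨ (q → ¬p)) there: 1:T. ✓

{1, 6}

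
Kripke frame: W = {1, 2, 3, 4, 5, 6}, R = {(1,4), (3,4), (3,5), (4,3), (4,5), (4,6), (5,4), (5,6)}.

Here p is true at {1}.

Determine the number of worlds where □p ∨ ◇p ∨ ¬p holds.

5

1: □p ∨ ◇p is F, ¬p is F. ✗
2: □p ∨ ◇p is T, ¬p is T. ✓
3: □p ∨ ◇p is F, ¬p is T. ✓
4: □p ∨ ◇p is F, ¬p is T. ✓
5: □p ∨ ◇p is F, ¬p is T. ✓
6: □p ∨ ◇p is T, ¬p is T. ✓
Satisfying worlds: {2, 3, 4, 5, 6}.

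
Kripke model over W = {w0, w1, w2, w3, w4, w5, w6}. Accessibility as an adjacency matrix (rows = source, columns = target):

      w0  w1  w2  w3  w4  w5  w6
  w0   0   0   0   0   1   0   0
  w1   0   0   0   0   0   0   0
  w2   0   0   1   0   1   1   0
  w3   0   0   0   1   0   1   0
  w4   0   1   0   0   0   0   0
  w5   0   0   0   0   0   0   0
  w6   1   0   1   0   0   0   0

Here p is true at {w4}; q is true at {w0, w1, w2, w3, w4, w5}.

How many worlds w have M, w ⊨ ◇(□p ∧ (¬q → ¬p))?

w0: successors {w4}; □p ∧ (¬q → ¬p) there: w4:F. ✗
w1: no successors, so ◇(□p ∧ (¬q → ¬p)) fails. ✗
w2: successors {w2, w4, w5}; □p ∧ (¬q → ¬p) there: w2:F, w4:F, w5:T. ✓
w3: successors {w3, w5}; □p ∧ (¬q → ¬p) there: w3:F, w5:T. ✓
w4: successors {w1}; □p ∧ (¬q → ¬p) there: w1:T. ✓
w5: no successors, so ◇(□p ∧ (¬q → ¬p)) fails. ✗
w6: successors {w0, w2}; □p ∧ (¬q → ¬p) there: w0:T, w2:F. ✓
Satisfying worlds: {w2, w3, w4, w6}.

4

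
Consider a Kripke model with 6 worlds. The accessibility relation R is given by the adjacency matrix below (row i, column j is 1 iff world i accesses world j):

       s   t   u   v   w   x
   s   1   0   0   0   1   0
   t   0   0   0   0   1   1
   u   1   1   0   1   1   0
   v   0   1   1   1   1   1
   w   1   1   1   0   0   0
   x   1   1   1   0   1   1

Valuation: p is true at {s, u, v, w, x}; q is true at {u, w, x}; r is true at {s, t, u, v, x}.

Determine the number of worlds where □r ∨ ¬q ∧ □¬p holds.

s: □r is F, ¬q ∧ □¬p is F. ✗
t: □r is F, ¬q ∧ □¬p is F. ✗
u: □r is F, ¬q ∧ □¬p is F. ✗
v: □r is F, ¬q ∧ □¬p is F. ✗
w: □r is T, ¬q ∧ □¬p is F. ✓
x: □r is F, ¬q ∧ □¬p is F. ✗
Satisfying worlds: {w}.

1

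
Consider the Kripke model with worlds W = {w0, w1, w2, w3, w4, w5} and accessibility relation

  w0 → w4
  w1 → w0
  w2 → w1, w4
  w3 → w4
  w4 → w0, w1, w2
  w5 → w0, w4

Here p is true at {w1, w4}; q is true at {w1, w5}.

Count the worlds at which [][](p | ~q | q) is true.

6

w0: successors {w4}; [](p | ~q | q) there: w4:T. ✓
w1: successors {w0}; [](p | ~q | q) there: w0:T. ✓
w2: successors {w1, w4}; [](p | ~q | q) there: w1:T, w4:T. ✓
w3: successors {w4}; [](p | ~q | q) there: w4:T. ✓
w4: successors {w0, w1, w2}; [](p | ~q | q) there: w0:T, w1:T, w2:T. ✓
w5: successors {w0, w4}; [](p | ~q | q) there: w0:T, w4:T. ✓
Satisfying worlds: {w0, w1, w2, w3, w4, w5}.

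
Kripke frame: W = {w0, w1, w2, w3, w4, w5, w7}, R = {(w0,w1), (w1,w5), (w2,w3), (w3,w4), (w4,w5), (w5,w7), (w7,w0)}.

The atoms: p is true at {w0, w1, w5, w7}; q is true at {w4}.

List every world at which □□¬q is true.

w0: successors {w1}; □¬q there: w1:T. ✓
w1: successors {w5}; □¬q there: w5:T. ✓
w2: successors {w3}; □¬q there: w3:F. ✗
w3: successors {w4}; □¬q there: w4:T. ✓
w4: successors {w5}; □¬q there: w5:T. ✓
w5: successors {w7}; □¬q there: w7:T. ✓
w7: successors {w0}; □¬q there: w0:T. ✓

{w0, w1, w3, w4, w5, w7}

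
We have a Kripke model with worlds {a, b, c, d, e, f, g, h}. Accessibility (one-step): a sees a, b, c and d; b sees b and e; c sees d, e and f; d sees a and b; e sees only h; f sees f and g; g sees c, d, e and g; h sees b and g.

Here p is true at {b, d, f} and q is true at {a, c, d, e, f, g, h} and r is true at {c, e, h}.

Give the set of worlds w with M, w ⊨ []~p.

{e}

a: successors {a, b, c, d}; ~p there: a:T, b:F, c:T, d:F. ✗
b: successors {b, e}; ~p there: b:F, e:T. ✗
c: successors {d, e, f}; ~p there: d:F, e:T, f:F. ✗
d: successors {a, b}; ~p there: a:T, b:F. ✗
e: successors {h}; ~p there: h:T. ✓
f: successors {f, g}; ~p there: f:F, g:T. ✗
g: successors {c, d, e, g}; ~p there: c:T, d:F, e:T, g:T. ✗
h: successors {b, g}; ~p there: b:F, g:T. ✗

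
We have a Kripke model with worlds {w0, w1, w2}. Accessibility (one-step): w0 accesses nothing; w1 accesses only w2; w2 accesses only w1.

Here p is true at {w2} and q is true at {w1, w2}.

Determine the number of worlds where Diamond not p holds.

1

w0: no successors, so Diamond not p fails. ✗
w1: successors {w2}; not p there: w2:F. ✗
w2: successors {w1}; not p there: w1:T. ✓
Satisfying worlds: {w2}.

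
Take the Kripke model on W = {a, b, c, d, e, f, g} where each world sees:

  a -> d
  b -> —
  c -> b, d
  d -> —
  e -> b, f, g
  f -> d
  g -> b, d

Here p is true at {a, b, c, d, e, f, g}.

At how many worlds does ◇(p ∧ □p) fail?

2

a: successors {d}; p ∧ □p there: d:T. ✓
b: no successors, so ◇(p ∧ □p) fails. ✗
c: successors {b, d}; p ∧ □p there: b:T, d:T. ✓
d: no successors, so ◇(p ∧ □p) fails. ✗
e: successors {b, f, g}; p ∧ □p there: b:T, f:T, g:T. ✓
f: successors {d}; p ∧ □p there: d:T. ✓
g: successors {b, d}; p ∧ □p there: b:T, d:T. ✓
Satisfying worlds: {a, c, e, f, g}.
So ◇(p ∧ □p) fails at the other 2 worlds.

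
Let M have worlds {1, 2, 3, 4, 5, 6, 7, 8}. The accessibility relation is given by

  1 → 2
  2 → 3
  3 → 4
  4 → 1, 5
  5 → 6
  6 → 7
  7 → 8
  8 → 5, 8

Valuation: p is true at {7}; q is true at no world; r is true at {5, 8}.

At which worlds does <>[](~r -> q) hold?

1: successors {2}; [](~r -> q) there: 2:F. ✗
2: successors {3}; [](~r -> q) there: 3:F. ✗
3: successors {4}; [](~r -> q) there: 4:F. ✗
4: successors {1, 5}; [](~r -> q) there: 1:F, 5:F. ✗
5: successors {6}; [](~r -> q) there: 6:F. ✗
6: successors {7}; [](~r -> q) there: 7:T. ✓
7: successors {8}; [](~r -> q) there: 8:T. ✓
8: successors {5, 8}; [](~r -> q) there: 5:F, 8:T. ✓

{6, 7, 8}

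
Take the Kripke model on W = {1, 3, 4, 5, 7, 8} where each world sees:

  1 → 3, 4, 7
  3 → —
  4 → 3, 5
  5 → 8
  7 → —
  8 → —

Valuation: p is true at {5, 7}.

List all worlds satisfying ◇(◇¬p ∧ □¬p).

1: successors {3, 4, 7}; ◇¬p ∧ □¬p there: 3:F, 4:F, 7:F. ✗
3: no successors, so ◇(◇¬p ∧ □¬p) fails. ✗
4: successors {3, 5}; ◇¬p ∧ □¬p there: 3:F, 5:T. ✓
5: successors {8}; ◇¬p ∧ □¬p there: 8:F. ✗
7: no successors, so ◇(◇¬p ∧ □¬p) fails. ✗
8: no successors, so ◇(◇¬p ∧ □¬p) fails. ✗

{4}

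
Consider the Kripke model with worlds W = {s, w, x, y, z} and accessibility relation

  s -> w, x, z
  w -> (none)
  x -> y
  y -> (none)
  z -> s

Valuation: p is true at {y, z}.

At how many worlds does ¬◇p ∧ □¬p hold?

3

s: ¬◇p is F, □¬p is F. ✗
w: ¬◇p is T, □¬p is T. ✓
x: ¬◇p is F, □¬p is F. ✗
y: ¬◇p is T, □¬p is T. ✓
z: ¬◇p is T, □¬p is T. ✓
Satisfying worlds: {w, y, z}.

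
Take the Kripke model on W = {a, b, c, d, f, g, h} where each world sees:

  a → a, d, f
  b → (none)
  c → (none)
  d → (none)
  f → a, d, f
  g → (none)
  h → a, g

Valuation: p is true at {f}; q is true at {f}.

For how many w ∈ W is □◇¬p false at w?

a: successors {a, d, f}; ◇¬p there: a:T, d:F, f:T. ✗
b: no successors, so □◇¬p holds vacuously. ✓
c: no successors, so □◇¬p holds vacuously. ✓
d: no successors, so □◇¬p holds vacuously. ✓
f: successors {a, d, f}; ◇¬p there: a:T, d:F, f:T. ✗
g: no successors, so □◇¬p holds vacuously. ✓
h: successors {a, g}; ◇¬p there: a:T, g:F. ✗
Satisfying worlds: {b, c, d, g}.
So □◇¬p fails at the other 3 worlds.

3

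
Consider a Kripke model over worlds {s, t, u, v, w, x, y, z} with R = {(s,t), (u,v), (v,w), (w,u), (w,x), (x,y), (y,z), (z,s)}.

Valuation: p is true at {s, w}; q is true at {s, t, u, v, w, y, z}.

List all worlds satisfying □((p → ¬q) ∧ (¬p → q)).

{s, t, u, x, y}

s: successors {t}; (p → ¬q) ∧ (¬p → q) there: t:T. ✓
t: no successors, so □((p → ¬q) ∧ (¬p → q)) holds vacuously. ✓
u: successors {v}; (p → ¬q) ∧ (¬p → q) there: v:T. ✓
v: successors {w}; (p → ¬q) ∧ (¬p → q) there: w:F. ✗
w: successors {u, x}; (p → ¬q) ∧ (¬p → q) there: u:T, x:F. ✗
x: successors {y}; (p → ¬q) ∧ (¬p → q) there: y:T. ✓
y: successors {z}; (p → ¬q) ∧ (¬p → q) there: z:T. ✓
z: successors {s}; (p → ¬q) ∧ (¬p → q) there: s:F. ✗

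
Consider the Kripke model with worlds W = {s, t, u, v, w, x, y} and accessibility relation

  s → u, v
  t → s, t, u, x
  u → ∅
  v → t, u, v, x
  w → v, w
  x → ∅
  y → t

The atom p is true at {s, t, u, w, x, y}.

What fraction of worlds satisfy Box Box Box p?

2/7

s: successors {u, v}; Box Box p there: u:T, v:F. ✗
t: successors {s, t, u, x}; Box Box p there: s:F, t:F, u:T, x:T. ✗
u: no successors, so Box Box Box p holds vacuously. ✓
v: successors {t, u, v, x}; Box Box p there: t:F, u:T, v:F, x:T. ✗
w: successors {v, w}; Box Box p there: v:F, w:F. ✗
x: no successors, so Box Box Box p holds vacuously. ✓
y: successors {t}; Box Box p there: t:F. ✗
That's 2 of 7 worlds, so 2/7.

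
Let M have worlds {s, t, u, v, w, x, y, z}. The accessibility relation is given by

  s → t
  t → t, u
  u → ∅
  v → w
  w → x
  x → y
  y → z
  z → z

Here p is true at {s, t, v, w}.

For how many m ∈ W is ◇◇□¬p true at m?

s: successors {t}; ◇□¬p there: t:T. ✓
t: successors {t, u}; ◇□¬p there: t:T, u:F. ✓
u: no successors, so ◇◇□¬p fails. ✗
v: successors {w}; ◇□¬p there: w:T. ✓
w: successors {x}; ◇□¬p there: x:T. ✓
x: successors {y}; ◇□¬p there: y:T. ✓
y: successors {z}; ◇□¬p there: z:T. ✓
z: successors {z}; ◇□¬p there: z:T. ✓
Satisfying worlds: {s, t, v, w, x, y, z}.

7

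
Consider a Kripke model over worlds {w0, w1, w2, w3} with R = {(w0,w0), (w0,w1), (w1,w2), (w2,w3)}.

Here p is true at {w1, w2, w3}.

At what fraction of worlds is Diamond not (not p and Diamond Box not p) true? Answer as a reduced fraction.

3/4

w0: successors {w0, w1}; not (not p and Diamond Box not p) there: w0:T, w1:T. ✓
w1: successors {w2}; not (not p and Diamond Box not p) there: w2:T. ✓
w2: successors {w3}; not (not p and Diamond Box not p) there: w3:T. ✓
w3: no successors, so Diamond not (not p and Diamond Box not p) fails. ✗
That's 3 of 4 worlds, so 3/4.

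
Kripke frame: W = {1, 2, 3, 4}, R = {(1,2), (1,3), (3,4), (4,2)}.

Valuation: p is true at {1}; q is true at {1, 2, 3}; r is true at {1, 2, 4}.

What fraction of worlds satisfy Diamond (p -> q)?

1: successors {2, 3}; p -> q there: 2:T, 3:T. ✓
2: no successors, so Diamond (p -> q) fails. ✗
3: successors {4}; p -> q there: 4:T. ✓
4: successors {2}; p -> q there: 2:T. ✓
That's 3 of 4 worlds, so 3/4.

3/4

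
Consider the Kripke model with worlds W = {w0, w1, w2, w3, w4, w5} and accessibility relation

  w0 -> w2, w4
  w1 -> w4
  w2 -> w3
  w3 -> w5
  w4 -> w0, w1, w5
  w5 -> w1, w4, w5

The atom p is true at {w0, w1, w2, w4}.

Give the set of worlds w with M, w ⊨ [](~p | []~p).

w0: successors {w2, w4}; ~p | []~p there: w2:T, w4:F. ✗
w1: successors {w4}; ~p | []~p there: w4:F. ✗
w2: successors {w3}; ~p | []~p there: w3:T. ✓
w3: successors {w5}; ~p | []~p there: w5:T. ✓
w4: successors {w0, w1, w5}; ~p | []~p there: w0:F, w1:F, w5:T. ✗
w5: successors {w1, w4, w5}; ~p | []~p there: w1:F, w4:F, w5:T. ✗

{w2, w3}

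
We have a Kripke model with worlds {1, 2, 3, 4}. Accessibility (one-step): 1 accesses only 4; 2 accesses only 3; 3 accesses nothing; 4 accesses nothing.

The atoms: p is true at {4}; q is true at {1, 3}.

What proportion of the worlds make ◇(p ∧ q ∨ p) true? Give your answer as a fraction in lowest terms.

1: successors {4}; p ∧ q ∨ p there: 4:T. ✓
2: successors {3}; p ∧ q ∨ p there: 3:F. ✗
3: no successors, so ◇(p ∧ q ∨ p) fails. ✗
4: no successors, so ◇(p ∧ q ∨ p) fails. ✗
That's 1 of 4 worlds, so 1/4.

1/4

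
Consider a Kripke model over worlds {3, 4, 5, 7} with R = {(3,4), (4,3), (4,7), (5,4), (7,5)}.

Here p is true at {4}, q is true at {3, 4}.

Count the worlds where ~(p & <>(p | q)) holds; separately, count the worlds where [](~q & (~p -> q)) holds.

For ~(p & <>(p | q)):
3: p & <>(p | q) is F. ✓
4: p & <>(p | q) is T. ✗
5: p & <>(p | q) is F. ✓
7: p & <>(p | q) is F. ✓
— 3 worlds.
For [](~q & (~p -> q)):
3: successors {4}; ~q & (~p -> q) there: 4:F. ✗
4: successors {3, 7}; ~q & (~p -> q) there: 3:F, 7:F. ✗
5: successors {4}; ~q & (~p -> q) there: 4:F. ✗
7: successors {5}; ~q & (~p -> q) there: 5:F. ✗
— 0 worlds.

3 and 0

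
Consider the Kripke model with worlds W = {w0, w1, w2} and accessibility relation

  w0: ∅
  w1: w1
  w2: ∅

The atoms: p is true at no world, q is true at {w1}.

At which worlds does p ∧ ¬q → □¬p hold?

w0: p ∧ ¬q is F, □¬p is T. ✓
w1: p ∧ ¬q is F, □¬p is T. ✓
w2: p ∧ ¬q is F, □¬p is T. ✓

{w0, w1, w2}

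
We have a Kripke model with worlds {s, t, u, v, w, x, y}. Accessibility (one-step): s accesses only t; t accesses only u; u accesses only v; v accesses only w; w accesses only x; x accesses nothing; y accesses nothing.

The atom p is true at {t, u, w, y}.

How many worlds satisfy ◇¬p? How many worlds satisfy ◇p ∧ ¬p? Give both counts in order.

For ◇¬p:
s: successors {t}; ¬p there: t:F. ✗
t: successors {u}; ¬p there: u:F. ✗
u: successors {v}; ¬p there: v:T. ✓
v: successors {w}; ¬p there: w:F. ✗
w: successors {x}; ¬p there: x:T. ✓
x: no successors, so ◇¬p fails. ✗
y: no successors, so ◇¬p fails. ✗
— 2 worlds.
For ◇p ∧ ¬p:
s: ◇p is T, ¬p is T. ✓
t: ◇p is T, ¬p is F. ✗
u: ◇p is F, ¬p is F. ✗
v: ◇p is T, ¬p is T. ✓
w: ◇p is F, ¬p is F. ✗
x: ◇p is F, ¬p is T. ✗
y: ◇p is F, ¬p is F. ✗
— 2 worlds.

2 and 2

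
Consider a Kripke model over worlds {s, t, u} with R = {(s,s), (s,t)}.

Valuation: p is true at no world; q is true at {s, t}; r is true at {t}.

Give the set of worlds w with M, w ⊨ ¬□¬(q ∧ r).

s: □¬(q ∧ r) is F. ✓
t: □¬(q ∧ r) is T. ✗
u: □¬(q ∧ r) is T. ✗

{s}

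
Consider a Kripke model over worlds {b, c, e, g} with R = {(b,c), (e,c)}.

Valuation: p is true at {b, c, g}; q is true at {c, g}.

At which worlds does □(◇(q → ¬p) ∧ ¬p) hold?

b: successors {c}; ◇(q → ¬p) ∧ ¬p there: c:F. ✗
c: no successors, so □(◇(q → ¬p) ∧ ¬p) holds vacuously. ✓
e: successors {c}; ◇(q → ¬p) ∧ ¬p there: c:F. ✗
g: no successors, so □(◇(q → ¬p) ∧ ¬p) holds vacuously. ✓

{c, g}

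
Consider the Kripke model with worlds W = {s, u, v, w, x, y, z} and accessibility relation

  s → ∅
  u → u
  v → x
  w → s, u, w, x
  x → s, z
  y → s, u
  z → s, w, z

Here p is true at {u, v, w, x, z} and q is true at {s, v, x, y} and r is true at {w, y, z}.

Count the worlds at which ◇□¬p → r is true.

s: ◇□¬p is F, r is F. ✓
u: ◇□¬p is F, r is F. ✓
v: ◇□¬p is F, r is F. ✓
w: ◇□¬p is T, r is T. ✓
x: ◇□¬p is T, r is F. ✗
y: ◇□¬p is T, r is T. ✓
z: ◇□¬p is T, r is T. ✓
Satisfying worlds: {s, u, v, w, y, z}.

6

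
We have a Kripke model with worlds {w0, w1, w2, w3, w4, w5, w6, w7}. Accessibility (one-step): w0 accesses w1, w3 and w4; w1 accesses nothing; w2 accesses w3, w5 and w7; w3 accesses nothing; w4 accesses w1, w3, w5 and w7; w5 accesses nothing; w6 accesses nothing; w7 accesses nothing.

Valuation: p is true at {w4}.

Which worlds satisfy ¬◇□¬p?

{w1, w3, w5, w6, w7}

w0: ◇□¬p is T. ✗
w1: ◇□¬p is F. ✓
w2: ◇□¬p is T. ✗
w3: ◇□¬p is F. ✓
w4: ◇□¬p is T. ✗
w5: ◇□¬p is F. ✓
w6: ◇□¬p is F. ✓
w7: ◇□¬p is F. ✓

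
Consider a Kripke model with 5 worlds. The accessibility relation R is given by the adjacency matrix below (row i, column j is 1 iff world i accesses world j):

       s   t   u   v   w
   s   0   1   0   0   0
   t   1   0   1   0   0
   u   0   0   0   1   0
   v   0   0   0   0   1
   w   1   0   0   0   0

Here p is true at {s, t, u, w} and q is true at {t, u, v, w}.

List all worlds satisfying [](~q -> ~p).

{s, u, v}

s: successors {t}; ~q -> ~p there: t:T. ✓
t: successors {s, u}; ~q -> ~p there: s:F, u:T. ✗
u: successors {v}; ~q -> ~p there: v:T. ✓
v: successors {w}; ~q -> ~p there: w:T. ✓
w: successors {s}; ~q -> ~p there: s:F. ✗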